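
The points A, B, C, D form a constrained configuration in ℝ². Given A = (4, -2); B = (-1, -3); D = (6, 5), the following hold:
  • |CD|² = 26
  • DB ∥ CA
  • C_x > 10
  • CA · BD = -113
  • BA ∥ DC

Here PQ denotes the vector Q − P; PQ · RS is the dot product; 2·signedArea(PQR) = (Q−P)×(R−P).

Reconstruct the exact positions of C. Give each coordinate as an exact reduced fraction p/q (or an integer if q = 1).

1. C_x = 11  [DB ∥ CA ∩ BA ∥ DC]
2. C_y = 6  [DB ∥ CA ∩ BA ∥ DC]
   → C = (11, 6)

C = (11, 6)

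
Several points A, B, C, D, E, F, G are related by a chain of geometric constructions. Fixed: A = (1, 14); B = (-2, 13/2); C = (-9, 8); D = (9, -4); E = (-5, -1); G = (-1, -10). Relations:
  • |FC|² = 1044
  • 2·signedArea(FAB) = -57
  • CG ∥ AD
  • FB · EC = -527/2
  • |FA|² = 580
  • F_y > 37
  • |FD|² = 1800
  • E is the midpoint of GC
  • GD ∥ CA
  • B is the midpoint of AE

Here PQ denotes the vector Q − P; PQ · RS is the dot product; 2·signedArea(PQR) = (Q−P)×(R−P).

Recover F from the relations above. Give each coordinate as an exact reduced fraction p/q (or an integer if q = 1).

1. F_x = 3  [2·signedArea(FAB) = -57 ∩ FB · EC = -527/2]
2. F_y = 38  [2·signedArea(FAB) = -57 ∩ FB · EC = -527/2]
   → F = (3, 38)

F = (3, 38)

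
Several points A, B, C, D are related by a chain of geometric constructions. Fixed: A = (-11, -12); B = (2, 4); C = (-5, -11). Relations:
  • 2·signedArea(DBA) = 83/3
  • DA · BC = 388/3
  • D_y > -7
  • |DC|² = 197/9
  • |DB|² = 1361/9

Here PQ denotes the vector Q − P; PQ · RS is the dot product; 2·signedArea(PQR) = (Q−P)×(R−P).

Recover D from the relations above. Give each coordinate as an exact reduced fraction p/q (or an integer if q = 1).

D = (-14/3, -19/3)

1. D_x = -14/3  [2·signedArea(DBA) = 83/3 ∩ DA · BC = 388/3]
2. D_y = -19/3  [2·signedArea(DBA) = 83/3 ∩ DA · BC = 388/3]
   → D = (-14/3, -19/3)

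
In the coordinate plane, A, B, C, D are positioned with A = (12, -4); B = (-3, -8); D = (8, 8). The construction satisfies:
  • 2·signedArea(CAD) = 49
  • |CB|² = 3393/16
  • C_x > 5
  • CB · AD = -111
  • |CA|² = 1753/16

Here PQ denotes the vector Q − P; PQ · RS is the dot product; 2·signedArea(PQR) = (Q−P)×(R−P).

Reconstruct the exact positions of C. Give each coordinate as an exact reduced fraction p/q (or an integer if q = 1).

1. C_x = 21/4  [2·signedArea(CAD) = 49 ∩ CB · AD = -111]
2. C_y = 4  [2·signedArea(CAD) = 49 ∩ CB · AD = -111]
   → C = (21/4, 4)

C = (21/4, 4)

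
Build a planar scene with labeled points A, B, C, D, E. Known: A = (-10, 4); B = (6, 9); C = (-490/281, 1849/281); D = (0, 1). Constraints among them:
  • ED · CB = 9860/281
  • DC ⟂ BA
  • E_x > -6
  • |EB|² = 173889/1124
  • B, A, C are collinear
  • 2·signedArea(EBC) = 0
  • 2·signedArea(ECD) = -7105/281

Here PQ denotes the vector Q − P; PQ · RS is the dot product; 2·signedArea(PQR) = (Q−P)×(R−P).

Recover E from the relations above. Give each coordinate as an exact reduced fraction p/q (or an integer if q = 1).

E = (-1650/281, 2973/562)

1. E_x = -1650/281  [2·signedArea(EBC) = 0 ∩ 2·signedArea(ECD) = -7105/281]
2. E_y = 2973/562  [2·signedArea(EBC) = 0 ∩ 2·signedArea(ECD) = -7105/281]
   → E = (-1650/281, 2973/562)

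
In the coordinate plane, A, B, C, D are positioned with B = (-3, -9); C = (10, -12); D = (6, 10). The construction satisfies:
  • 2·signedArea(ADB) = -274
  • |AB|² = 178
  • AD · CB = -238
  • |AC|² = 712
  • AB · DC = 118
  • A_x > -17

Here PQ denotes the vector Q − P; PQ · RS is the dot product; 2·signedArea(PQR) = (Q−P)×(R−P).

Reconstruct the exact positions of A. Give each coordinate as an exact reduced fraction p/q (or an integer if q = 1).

A = (-16, -6)

1. A_x = -16  [AD · CB = -238 ∩ AB · DC = 118]
2. A_y = -6  [AD · CB = -238 ∩ AB · DC = 118]
   → A = (-16, -6)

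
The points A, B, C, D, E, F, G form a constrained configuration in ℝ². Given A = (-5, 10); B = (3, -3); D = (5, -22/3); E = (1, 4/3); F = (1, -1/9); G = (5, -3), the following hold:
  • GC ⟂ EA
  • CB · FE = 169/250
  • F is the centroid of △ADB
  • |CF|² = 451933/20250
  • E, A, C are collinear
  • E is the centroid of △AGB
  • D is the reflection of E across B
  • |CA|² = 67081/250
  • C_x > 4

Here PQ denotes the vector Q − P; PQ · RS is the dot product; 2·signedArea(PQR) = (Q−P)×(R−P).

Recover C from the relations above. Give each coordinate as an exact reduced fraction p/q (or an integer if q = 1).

1. C_x = 1081/250  [E, A, C are collinear ∩ GC ⟂ EA]
2. C_y = -867/250  [E, A, C are collinear ∩ GC ⟂ EA]
   → C = (1081/250, -867/250)

C = (1081/250, -867/250)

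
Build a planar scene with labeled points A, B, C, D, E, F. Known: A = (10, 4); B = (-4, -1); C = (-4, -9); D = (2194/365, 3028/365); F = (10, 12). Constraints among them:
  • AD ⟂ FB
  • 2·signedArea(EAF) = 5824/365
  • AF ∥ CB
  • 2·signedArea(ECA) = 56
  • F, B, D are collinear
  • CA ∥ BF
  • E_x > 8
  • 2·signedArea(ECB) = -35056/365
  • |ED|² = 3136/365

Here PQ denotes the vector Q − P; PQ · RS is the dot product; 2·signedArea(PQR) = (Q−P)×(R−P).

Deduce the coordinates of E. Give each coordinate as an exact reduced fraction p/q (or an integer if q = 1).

E = (2922/365, 2244/365)

1. E_x = 2922/365  [2·signedArea(ECB) = -35056/365 ∩ 2·signedArea(ECA) = 56]
2. E_y = 2244/365  [2·signedArea(ECB) = -35056/365 ∩ 2·signedArea(ECA) = 56]
   → E = (2922/365, 2244/365)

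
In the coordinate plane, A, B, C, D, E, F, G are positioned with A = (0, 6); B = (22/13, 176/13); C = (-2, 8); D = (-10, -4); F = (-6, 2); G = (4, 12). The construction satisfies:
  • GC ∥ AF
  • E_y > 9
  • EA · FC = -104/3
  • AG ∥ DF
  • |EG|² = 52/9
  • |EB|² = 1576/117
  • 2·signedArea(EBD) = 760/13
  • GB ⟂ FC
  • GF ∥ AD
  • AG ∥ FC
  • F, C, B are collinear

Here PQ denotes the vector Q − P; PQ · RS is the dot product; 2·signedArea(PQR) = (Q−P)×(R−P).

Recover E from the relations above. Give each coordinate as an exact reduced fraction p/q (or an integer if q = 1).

1. E_x = 8/3  [2·signedArea(EBD) = 760/13 ∩ EA · FC = -104/3]
2. E_y = 10  [2·signedArea(EBD) = 760/13 ∩ EA · FC = -104/3]
   → E = (8/3, 10)

E = (8/3, 10)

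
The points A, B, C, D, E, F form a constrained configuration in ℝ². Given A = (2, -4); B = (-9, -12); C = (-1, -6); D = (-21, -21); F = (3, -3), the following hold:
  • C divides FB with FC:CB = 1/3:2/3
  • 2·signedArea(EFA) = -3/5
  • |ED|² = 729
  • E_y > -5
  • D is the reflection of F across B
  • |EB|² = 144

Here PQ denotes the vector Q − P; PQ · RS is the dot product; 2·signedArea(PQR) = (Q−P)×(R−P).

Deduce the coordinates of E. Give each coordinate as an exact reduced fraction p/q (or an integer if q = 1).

1. E_x = 3/5  [line 1·x + -1·y + -27/5 = 0 ∩ |EB|² = 144]
2. E_y = -24/5  [line 1·x + -1·y + -27/5 = 0 ∩ |EB|² = 144]
   → E = (3/5, -24/5)

E = (3/5, -24/5)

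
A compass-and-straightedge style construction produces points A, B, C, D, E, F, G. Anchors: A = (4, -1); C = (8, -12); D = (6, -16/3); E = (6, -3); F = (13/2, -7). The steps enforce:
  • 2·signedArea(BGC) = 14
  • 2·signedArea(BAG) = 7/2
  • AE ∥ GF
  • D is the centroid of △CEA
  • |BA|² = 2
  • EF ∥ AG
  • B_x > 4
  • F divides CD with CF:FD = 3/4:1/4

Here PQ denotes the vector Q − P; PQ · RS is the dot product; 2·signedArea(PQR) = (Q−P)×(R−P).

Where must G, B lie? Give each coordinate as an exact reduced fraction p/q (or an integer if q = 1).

1. G_x = 9/2  [AE ∥ GF ∩ EF ∥ AG]
2. G_y = -5  [AE ∥ GF ∩ EF ∥ AG]
   → G = (9/2, -5)
3. B_x = 5  [2·signedArea(BGC) = 14 ∩ 2·signedArea(BAG) = 7/2]
4. B_y = -2  [2·signedArea(BGC) = 14 ∩ 2·signedArea(BAG) = 7/2]
   → B = (5, -2)

B = (5, -2)
G = (9/2, -5)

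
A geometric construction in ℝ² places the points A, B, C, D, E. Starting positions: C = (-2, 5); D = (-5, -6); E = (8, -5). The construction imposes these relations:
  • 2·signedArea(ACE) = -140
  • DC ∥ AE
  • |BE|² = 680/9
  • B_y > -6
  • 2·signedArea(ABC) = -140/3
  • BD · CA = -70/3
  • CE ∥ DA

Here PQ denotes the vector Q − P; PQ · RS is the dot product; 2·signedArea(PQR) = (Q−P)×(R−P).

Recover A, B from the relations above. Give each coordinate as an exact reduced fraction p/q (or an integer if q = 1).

A = (5, -16)
B = (-2/3, -17/3)

1. A_x = 5  [DC ∥ AE ∩ CE ∥ DA]
2. A_y = -16  [DC ∥ AE ∩ CE ∥ DA]
   → A = (5, -16)
3. B_x = -2/3  [BD · CA = -70/3 ∩ 2·signedArea(ABC) = -140/3]
4. B_y = -17/3  [BD · CA = -70/3 ∩ 2·signedArea(ABC) = -140/3]
   → B = (-2/3, -17/3)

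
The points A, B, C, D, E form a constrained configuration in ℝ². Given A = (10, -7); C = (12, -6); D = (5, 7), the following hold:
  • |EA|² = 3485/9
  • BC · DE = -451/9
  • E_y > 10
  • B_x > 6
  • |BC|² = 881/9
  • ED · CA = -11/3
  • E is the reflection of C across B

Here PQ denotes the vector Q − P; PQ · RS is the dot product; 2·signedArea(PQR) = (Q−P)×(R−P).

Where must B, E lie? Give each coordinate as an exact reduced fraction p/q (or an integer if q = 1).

1. E_x = 4/3  [line 2·x + 1·y + -40/3 = 0 ∩ |EA|² = 3485/9]
2. E_y = 32/3  [line 2·x + 1·y + -40/3 = 0 ∩ |EA|² = 3485/9]
   → E = (4/3, 32/3)
3. B_x = 20/3  [BC · DE = -451/9 ∩ E is the reflection of C across B]
4. B_y = 7/3  [BC · DE = -451/9 ∩ E is the reflection of C across B]
   → B = (20/3, 7/3)

B = (20/3, 7/3)
E = (4/3, 32/3)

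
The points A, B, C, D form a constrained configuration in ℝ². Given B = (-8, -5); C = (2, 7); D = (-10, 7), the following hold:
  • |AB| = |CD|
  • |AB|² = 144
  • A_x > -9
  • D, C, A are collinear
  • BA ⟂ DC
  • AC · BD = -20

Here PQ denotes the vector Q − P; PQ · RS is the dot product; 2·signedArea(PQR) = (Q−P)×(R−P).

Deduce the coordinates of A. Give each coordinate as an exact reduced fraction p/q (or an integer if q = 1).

1. A_x = -8  [D, C, A are collinear ∩ BA ⟂ DC]
2. A_y = 7  [D, C, A are collinear ∩ BA ⟂ DC]
   → A = (-8, 7)

A = (-8, 7)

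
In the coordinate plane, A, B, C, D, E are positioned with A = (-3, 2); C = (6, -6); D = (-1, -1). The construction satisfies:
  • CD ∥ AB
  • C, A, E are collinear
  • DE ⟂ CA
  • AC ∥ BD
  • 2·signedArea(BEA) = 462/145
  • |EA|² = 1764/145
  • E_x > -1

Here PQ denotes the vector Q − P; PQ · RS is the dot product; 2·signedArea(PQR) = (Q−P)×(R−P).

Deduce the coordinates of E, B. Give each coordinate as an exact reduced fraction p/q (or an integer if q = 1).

1. E_x = -57/145  [C, A, E are collinear ∩ DE ⟂ CA]
2. E_y = -46/145  [C, A, E are collinear ∩ DE ⟂ CA]
   → E = (-57/145, -46/145)
3. B_x = -10  [AC ∥ BD ∩ CD ∥ AB]
4. B_y = 7  [AC ∥ BD ∩ CD ∥ AB]
   → B = (-10, 7)

B = (-10, 7)
E = (-57/145, -46/145)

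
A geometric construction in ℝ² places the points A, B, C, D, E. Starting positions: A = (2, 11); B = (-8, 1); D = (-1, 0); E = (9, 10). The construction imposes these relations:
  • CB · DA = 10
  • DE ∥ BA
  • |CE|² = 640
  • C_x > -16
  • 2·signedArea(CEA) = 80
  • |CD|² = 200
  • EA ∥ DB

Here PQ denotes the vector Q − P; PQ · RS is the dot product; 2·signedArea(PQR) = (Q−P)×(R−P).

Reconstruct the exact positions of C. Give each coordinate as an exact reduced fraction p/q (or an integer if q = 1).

C = (-15, 2)

1. C_x = -15  [CB · DA = 10 ∩ 2·signedArea(CEA) = 80]
2. C_y = 2  [CB · DA = 10 ∩ 2·signedArea(CEA) = 80]
   → C = (-15, 2)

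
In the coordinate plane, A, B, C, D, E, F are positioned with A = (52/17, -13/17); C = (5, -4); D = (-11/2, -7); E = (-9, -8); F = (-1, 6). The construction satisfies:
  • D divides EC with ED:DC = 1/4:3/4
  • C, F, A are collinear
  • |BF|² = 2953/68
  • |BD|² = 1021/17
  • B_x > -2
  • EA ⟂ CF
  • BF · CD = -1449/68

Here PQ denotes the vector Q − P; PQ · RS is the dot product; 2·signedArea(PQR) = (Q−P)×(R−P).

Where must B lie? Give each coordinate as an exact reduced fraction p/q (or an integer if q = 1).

B = (-39/34, -10/17)

1. B_x = -39/34  [line 21/2·x + 3·y + 939/68 = 0 ∩ |BF|² = 2953/68]
2. B_y = -10/17  [line 21/2·x + 3·y + 939/68 = 0 ∩ |BF|² = 2953/68]
   → B = (-39/34, -10/17)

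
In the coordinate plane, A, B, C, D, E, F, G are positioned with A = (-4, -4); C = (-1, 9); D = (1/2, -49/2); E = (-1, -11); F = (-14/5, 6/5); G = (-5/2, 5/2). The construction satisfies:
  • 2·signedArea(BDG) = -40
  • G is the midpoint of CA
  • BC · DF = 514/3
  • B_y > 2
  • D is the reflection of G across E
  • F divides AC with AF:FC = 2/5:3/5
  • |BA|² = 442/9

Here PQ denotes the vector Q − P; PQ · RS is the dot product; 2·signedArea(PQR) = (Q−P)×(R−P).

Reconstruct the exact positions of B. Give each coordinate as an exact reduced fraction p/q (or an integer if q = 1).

1. B_x = -1  [BC · DF = 514/3 ∩ 2·signedArea(BDG) = -40]
2. B_y = 7/3  [BC · DF = 514/3 ∩ 2·signedArea(BDG) = -40]
   → B = (-1, 7/3)

B = (-1, 7/3)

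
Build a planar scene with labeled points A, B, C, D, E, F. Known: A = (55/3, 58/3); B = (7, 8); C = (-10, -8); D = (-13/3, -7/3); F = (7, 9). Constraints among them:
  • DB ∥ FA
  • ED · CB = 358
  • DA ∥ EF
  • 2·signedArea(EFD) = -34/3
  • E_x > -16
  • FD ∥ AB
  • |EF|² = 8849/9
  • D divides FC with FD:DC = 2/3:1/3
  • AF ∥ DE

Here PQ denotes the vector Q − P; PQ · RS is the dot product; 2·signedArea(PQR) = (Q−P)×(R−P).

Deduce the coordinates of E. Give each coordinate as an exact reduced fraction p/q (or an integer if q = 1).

1. E_x = -47/3  [DA ∥ EF ∩ AF ∥ DE]
2. E_y = -38/3  [DA ∥ EF ∩ AF ∥ DE]
   → E = (-47/3, -38/3)

E = (-47/3, -38/3)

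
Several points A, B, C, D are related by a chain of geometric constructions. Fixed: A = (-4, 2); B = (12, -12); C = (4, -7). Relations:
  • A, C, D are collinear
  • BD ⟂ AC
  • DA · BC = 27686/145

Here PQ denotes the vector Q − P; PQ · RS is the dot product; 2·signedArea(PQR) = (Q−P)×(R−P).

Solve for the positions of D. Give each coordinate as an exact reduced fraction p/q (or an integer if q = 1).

D = (1452/145, -1996/145)

1. D_x = 1452/145  [A, C, D are collinear ∩ BD ⟂ AC]
2. D_y = -1996/145  [A, C, D are collinear ∩ BD ⟂ AC]
   → D = (1452/145, -1996/145)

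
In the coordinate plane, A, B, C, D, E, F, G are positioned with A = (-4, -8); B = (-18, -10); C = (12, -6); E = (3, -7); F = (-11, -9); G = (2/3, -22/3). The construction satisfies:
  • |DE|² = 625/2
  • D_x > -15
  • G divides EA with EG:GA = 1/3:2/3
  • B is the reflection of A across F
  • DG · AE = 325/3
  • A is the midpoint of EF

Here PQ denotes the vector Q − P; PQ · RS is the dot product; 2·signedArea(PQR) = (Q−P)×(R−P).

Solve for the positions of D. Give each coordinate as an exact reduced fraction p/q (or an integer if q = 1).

D = (-29/2, -19/2)

1. D_x = -29/2  [line -7·x + -1·y + -111 = 0 ∩ |DE|² = 625/2]
2. D_y = -19/2  [line -7·x + -1·y + -111 = 0 ∩ |DE|² = 625/2]
   → D = (-29/2, -19/2)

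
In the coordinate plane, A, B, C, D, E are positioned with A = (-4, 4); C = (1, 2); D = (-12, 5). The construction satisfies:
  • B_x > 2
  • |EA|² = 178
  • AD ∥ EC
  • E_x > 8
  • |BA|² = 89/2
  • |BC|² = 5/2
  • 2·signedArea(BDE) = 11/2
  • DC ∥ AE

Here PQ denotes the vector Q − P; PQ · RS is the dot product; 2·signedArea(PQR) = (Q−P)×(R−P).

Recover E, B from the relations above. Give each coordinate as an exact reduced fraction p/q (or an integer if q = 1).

B = (5/2, 5/2)
E = (9, 1)

1. E_x = 9  [AD ∥ EC ∩ DC ∥ AE]
2. E_y = 1  [AD ∥ EC ∩ DC ∥ AE]
   → E = (9, 1)
3. B_x = 5/2  [line 4·x + 21·y + -125/2 = 0 ∩ |BA|² = 89/2]
4. B_y = 5/2  [line 4·x + 21·y + -125/2 = 0 ∩ |BA|² = 89/2]
   → B = (5/2, 5/2)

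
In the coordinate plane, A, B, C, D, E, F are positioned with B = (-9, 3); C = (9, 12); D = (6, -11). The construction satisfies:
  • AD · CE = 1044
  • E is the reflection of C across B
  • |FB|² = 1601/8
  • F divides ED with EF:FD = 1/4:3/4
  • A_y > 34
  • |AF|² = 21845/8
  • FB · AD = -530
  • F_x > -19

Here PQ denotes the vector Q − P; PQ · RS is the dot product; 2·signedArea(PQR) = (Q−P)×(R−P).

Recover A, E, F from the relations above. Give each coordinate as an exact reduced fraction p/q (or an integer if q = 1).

1. E_x = -27  [E is the reflection of C across B]
2. E_y = -6  [E is the reflection of C across B]
   → E = (-27, -6)
3. F_x = -75/4  [F divides ED with EF:FD = 1/4:3/4]
4. F_y = -29/4  [F divides ED with EF:FD = 1/4:3/4]
   → F = (-75/4, -29/4)
5. A_x = 12  [AD · CE = 1044 ∩ FB · AD = -530]
6. A_y = 35  [AD · CE = 1044 ∩ FB · AD = -530]
   → A = (12, 35)

A = (12, 35)
E = (-27, -6)
F = (-75/4, -29/4)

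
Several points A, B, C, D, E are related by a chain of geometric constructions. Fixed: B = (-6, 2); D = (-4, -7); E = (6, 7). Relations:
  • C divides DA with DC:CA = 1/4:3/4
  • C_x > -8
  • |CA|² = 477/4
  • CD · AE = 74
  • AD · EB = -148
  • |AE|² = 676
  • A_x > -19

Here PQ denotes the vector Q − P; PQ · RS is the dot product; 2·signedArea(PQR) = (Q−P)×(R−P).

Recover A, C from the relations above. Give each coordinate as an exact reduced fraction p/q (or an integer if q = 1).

A = (-18, -3)
C = (-15/2, -6)

1. A_x = -18  [line 12·x + 5·y + 231 = 0 ∩ |AE|² = 676]
2. A_y = -3  [line 12·x + 5·y + 231 = 0 ∩ |AE|² = 676]
   → A = (-18, -3)
3. C_x = -15/2  [C divides DA with DC:CA = 1/4:3/4]
4. C_y = -6  [C divides DA with DC:CA = 1/4:3/4]
   → C = (-15/2, -6)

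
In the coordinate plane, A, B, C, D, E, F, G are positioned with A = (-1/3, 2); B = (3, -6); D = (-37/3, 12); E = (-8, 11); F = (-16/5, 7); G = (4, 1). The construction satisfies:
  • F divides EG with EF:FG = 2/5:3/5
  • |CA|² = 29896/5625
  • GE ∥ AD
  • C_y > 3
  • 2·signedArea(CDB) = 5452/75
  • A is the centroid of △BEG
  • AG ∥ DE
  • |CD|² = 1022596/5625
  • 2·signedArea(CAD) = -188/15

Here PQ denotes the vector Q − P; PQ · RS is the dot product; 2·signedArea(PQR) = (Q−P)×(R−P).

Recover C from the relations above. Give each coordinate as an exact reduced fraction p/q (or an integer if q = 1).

C = (-37/25, 4)

1. C_x = -37/25  [2·signedArea(CDB) = 5452/75 ∩ 2·signedArea(CAD) = -188/15]
2. C_y = 4  [2·signedArea(CDB) = 5452/75 ∩ 2·signedArea(CAD) = -188/15]
   → C = (-37/25, 4)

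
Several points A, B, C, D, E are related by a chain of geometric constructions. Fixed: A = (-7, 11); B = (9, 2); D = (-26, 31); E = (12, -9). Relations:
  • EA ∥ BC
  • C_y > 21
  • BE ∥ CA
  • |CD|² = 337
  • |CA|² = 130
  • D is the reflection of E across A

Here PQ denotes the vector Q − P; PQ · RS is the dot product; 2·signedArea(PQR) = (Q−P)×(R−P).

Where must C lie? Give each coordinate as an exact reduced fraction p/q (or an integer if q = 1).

1. C_x = -10  [BE ∥ CA ∩ EA ∥ BC]
2. C_y = 22  [BE ∥ CA ∩ EA ∥ BC]
   → C = (-10, 22)

C = (-10, 22)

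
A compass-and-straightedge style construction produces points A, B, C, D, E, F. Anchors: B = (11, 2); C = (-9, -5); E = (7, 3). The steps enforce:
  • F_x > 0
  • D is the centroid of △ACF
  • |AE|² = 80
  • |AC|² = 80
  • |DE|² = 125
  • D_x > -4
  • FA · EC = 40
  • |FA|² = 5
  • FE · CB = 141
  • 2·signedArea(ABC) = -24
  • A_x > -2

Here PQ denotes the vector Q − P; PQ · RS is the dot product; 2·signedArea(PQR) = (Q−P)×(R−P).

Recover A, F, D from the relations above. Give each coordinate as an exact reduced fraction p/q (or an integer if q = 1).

A = (-1, -1)
D = (-3, -2)
F = (1, 0)

1. A_x = -1  [line 7·x + -20·y + -13 = 0 ∩ |AC|² = 80]
2. A_y = -1  [line 7·x + -20·y + -13 = 0 ∩ |AC|² = 80]
   → A = (-1, -1)
3. F_x = 1  [FA · EC = 40 ∩ FE · CB = 141]
4. F_y = 0  [FA · EC = 40 ∩ FE · CB = 141]
   → F = (1, 0)
5. D_x = -3  [D is the centroid of △ACF]
6. D_y = -2  [D is the centroid of △ACF]
   → D = (-3, -2)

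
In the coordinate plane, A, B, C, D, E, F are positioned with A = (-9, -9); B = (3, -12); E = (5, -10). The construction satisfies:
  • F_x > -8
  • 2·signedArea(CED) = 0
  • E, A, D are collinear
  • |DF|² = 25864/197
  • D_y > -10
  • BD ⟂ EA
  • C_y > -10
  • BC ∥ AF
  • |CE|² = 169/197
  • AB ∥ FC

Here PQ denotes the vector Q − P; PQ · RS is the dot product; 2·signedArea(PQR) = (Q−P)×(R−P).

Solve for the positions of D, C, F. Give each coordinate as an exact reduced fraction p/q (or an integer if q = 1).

C = (803/197, -1957/197)
D = (621/197, -1944/197)
F = (-1561/197, -1366/197)

1. D_x = 621/197  [E, A, D are collinear ∩ BD ⟂ EA]
2. D_y = -1944/197  [E, A, D are collinear ∩ BD ⟂ EA]
   → D = (621/197, -1944/197)
3. C_x = 803/197  [line -26/197·x + -364/197·y + -3510/197 = 0 ∩ |CE|² = 169/197]
4. C_y = -1957/197  [line -26/197·x + -364/197·y + -3510/197 = 0 ∩ |CE|² = 169/197]
   → C = (803/197, -1957/197)
5. F_x = -1561/197  [AB ∥ FC ∩ BC ∥ AF]
6. F_y = -1366/197  [AB ∥ FC ∩ BC ∥ AF]
   → F = (-1561/197, -1366/197)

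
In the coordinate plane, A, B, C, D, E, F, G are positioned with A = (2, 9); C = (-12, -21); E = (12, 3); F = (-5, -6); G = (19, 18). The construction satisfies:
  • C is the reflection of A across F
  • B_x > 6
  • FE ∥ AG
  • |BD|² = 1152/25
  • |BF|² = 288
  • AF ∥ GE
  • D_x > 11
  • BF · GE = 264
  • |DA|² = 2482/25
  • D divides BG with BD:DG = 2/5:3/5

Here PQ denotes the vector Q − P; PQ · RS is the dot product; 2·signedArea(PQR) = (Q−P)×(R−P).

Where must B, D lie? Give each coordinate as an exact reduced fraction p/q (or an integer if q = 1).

1. B_x = 7  [line 7·x + 15·y + -139 = 0 ∩ |BF|² = 288]
2. B_y = 6  [line 7·x + 15·y + -139 = 0 ∩ |BF|² = 288]
   → B = (7, 6)
3. D_x = 59/5  [D divides BG with BD:DG = 2/5:3/5]
4. D_y = 54/5  [D divides BG with BD:DG = 2/5:3/5]
   → D = (59/5, 54/5)

B = (7, 6)
D = (59/5, 54/5)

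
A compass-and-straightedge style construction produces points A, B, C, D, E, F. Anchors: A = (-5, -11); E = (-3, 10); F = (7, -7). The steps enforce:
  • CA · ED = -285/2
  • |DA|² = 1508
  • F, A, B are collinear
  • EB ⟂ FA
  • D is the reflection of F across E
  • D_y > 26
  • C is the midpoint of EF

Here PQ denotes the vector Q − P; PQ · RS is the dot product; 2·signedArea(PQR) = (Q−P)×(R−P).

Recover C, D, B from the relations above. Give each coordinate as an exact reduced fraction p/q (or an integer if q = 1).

B = (31/10, -83/10)
C = (2, 3/2)
D = (-13, 27)

1. C_x = 2  [C is the midpoint of EF]
2. C_y = 3/2  [C is the midpoint of EF]
   → C = (2, 3/2)
3. D_x = -13  [D is the reflection of F across E]
4. D_y = 27  [D is the reflection of F across E]
   → D = (-13, 27)
5. B_x = 31/10  [F, A, B are collinear ∩ EB ⟂ FA]
6. B_y = -83/10  [F, A, B are collinear ∩ EB ⟂ FA]
   → B = (31/10, -83/10)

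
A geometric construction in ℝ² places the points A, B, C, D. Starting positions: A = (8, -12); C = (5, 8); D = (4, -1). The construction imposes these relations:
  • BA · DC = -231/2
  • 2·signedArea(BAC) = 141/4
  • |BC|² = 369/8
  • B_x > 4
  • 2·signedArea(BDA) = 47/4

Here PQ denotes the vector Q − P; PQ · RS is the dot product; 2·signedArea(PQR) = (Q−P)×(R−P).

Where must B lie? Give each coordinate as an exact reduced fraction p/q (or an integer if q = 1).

B = (17/4, 5/4)

1. B_x = 17/4  [2·signedArea(BDA) = 47/4 ∩ 2·signedArea(BAC) = 141/4]
2. B_y = 5/4  [2·signedArea(BDA) = 47/4 ∩ 2·signedArea(BAC) = 141/4]
   → B = (17/4, 5/4)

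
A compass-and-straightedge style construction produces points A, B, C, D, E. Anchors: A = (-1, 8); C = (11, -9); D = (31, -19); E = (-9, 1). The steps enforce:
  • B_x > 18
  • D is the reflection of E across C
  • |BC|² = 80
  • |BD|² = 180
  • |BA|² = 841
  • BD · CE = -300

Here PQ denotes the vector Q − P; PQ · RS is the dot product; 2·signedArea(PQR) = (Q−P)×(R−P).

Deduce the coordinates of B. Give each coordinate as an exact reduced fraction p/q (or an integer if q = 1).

B = (19, -13)

1. B_x = 19  [line 20·x + -10·y + -510 = 0 ∩ |BC|² = 80]
2. B_y = -13  [line 20·x + -10·y + -510 = 0 ∩ |BC|² = 80]
   → B = (19, -13)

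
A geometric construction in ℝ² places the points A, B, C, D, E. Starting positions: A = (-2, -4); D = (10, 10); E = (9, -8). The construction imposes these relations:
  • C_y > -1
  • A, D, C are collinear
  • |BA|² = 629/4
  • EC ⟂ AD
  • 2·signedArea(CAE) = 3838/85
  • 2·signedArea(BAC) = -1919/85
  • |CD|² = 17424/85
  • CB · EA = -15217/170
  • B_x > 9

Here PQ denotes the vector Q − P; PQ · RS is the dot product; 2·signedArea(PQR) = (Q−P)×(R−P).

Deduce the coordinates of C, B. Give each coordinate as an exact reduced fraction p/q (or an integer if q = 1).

1. C_x = 58/85  [A, D, C are collinear ∩ EC ⟂ AD]
2. C_y = -74/85  [A, D, C are collinear ∩ EC ⟂ AD]
   → C = (58/85, -74/85)
3. B_x = 19/2  [2·signedArea(BAC) = -1919/85 ∩ CB · EA = -15217/170]
4. B_y = 1  [2·signedArea(BAC) = -1919/85 ∩ CB · EA = -15217/170]
   → B = (19/2, 1)

B = (19/2, 1)
C = (58/85, -74/85)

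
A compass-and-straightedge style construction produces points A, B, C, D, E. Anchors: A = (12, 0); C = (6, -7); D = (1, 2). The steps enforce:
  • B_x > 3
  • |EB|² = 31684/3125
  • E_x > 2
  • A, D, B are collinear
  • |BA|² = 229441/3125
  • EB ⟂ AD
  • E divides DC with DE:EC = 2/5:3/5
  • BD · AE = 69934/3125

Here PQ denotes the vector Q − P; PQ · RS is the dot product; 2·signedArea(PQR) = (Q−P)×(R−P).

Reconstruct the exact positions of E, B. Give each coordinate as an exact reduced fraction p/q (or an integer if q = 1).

B = (2231/625, 958/625)
E = (3, -8/5)

1. E_x = 3  [E divides DC with DE:EC = 2/5:3/5]
2. E_y = -8/5  [E divides DC with DE:EC = 2/5:3/5]
   → E = (3, -8/5)
3. B_x = 2231/625  [A, D, B are collinear ∩ EB ⟂ AD]
4. B_y = 958/625  [A, D, B are collinear ∩ EB ⟂ AD]
   → B = (2231/625, 958/625)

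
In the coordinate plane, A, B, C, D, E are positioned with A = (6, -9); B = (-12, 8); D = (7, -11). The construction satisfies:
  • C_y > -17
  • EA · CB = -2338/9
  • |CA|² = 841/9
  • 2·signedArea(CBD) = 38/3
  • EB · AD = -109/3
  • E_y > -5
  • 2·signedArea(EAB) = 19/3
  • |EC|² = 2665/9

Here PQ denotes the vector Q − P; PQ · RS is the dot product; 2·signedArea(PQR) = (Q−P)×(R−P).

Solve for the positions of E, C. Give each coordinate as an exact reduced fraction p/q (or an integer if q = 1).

C = (38/3, -16)
E = (1/3, -4)

1. E_x = 1/3  [2·signedArea(EAB) = 19/3 ∩ EB · AD = -109/3]
2. E_y = -4  [2·signedArea(EAB) = 19/3 ∩ EB · AD = -109/3]
   → E = (1/3, -4)
3. C_x = 38/3  [EA · CB = -2338/9 ∩ 2·signedArea(CBD) = 38/3]
4. C_y = -16  [EA · CB = -2338/9 ∩ 2·signedArea(CBD) = 38/3]
   → C = (38/3, -16)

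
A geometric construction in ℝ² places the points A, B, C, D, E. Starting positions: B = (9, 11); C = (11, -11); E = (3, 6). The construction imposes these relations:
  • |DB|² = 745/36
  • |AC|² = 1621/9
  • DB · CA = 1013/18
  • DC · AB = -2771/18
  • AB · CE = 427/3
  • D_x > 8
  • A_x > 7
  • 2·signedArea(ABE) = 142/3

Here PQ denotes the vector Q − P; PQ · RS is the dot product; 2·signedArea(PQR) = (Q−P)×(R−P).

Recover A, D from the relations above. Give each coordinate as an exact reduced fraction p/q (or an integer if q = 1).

1. A_x = 23/3  [2·signedArea(ABE) = 142/3 ∩ AB · CE = 427/3]
2. A_y = 2  [2·signedArea(ABE) = 142/3 ∩ AB · CE = 427/3]
   → A = (23/3, 2)
3. D_x = 25/3  [DB · CA = 1013/18 ∩ DC · AB = -2771/18]
4. D_y = 13/2  [DB · CA = 1013/18 ∩ DC · AB = -2771/18]
   → D = (25/3, 13/2)

A = (23/3, 2)
D = (25/3, 13/2)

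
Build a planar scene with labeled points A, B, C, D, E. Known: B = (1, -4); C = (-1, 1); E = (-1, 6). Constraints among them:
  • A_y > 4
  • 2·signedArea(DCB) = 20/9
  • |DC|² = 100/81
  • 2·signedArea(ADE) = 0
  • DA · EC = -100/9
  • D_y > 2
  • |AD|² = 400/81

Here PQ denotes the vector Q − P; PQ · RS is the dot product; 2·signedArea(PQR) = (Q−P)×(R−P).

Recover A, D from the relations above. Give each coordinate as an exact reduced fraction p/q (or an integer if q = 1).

A = (-1, 13/3)
D = (-1, 19/9)

1. D_x = -1  [line 5·x + 2·y + 7/9 = 0 ∩ |DC|² = 100/81]
2. D_y = 19/9  [line 5·x + 2·y + 7/9 = 0 ∩ |DC|² = 100/81]
   → D = (-1, 19/9)
3. A_x = -1  [2·signedArea(ADE) = 0 ∩ DA · EC = -100/9]
4. A_y = 13/3  [2·signedArea(ADE) = 0 ∩ DA · EC = -100/9]
   → A = (-1, 13/3)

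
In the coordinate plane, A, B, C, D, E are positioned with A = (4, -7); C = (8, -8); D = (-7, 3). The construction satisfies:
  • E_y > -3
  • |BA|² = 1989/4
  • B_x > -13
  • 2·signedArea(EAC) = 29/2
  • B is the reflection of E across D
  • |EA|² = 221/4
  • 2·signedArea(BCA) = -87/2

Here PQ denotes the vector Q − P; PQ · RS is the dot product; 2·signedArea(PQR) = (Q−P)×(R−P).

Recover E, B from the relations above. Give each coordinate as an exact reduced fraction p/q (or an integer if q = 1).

1. E_x = -3/2  [line 1·x + 4·y + 19/2 = 0 ∩ |EA|² = 221/4]
2. E_y = -2  [line 1·x + 4·y + 19/2 = 0 ∩ |EA|² = 221/4]
   → E = (-3/2, -2)
3. B_x = -25/2  [B is the reflection of E across D]
4. B_y = 8  [B is the reflection of E across D]
   → B = (-25/2, 8)

B = (-25/2, 8)
E = (-3/2, -2)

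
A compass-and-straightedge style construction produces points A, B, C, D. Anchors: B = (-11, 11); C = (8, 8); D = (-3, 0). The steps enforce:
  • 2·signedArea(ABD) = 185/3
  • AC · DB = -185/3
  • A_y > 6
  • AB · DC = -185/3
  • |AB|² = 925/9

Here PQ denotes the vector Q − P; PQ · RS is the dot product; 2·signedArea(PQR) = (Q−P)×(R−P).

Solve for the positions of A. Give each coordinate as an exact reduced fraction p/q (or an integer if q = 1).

1. A_x = -2  [2·signedArea(ABD) = 185/3 ∩ AC · DB = -185/3]
2. A_y = 19/3  [2·signedArea(ABD) = 185/3 ∩ AC · DB = -185/3]
   → A = (-2, 19/3)

A = (-2, 19/3)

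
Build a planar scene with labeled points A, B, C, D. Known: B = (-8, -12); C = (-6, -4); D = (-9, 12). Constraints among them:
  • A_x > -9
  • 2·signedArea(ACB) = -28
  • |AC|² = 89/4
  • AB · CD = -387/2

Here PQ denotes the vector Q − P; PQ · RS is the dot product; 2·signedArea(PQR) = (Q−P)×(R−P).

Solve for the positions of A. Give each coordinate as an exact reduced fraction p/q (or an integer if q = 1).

A = (-17/2, 0)

1. A_x = -17/2  [2·signedArea(ACB) = -28 ∩ AB · CD = -387/2]
2. A_y = 0  [2·signedArea(ACB) = -28 ∩ AB · CD = -387/2]
   → A = (-17/2, 0)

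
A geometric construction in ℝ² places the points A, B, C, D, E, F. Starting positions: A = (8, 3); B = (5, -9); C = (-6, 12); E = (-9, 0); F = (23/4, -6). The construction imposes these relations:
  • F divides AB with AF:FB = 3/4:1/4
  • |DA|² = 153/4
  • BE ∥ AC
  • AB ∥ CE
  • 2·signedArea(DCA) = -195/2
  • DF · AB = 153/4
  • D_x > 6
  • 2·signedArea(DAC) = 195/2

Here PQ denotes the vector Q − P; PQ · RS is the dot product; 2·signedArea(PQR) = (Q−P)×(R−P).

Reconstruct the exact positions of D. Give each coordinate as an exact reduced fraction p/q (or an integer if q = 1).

1. D_x = 13/2  [2·signedArea(DAC) = 195/2 ∩ DF · AB = 153/4]
2. D_y = -3  [2·signedArea(DAC) = 195/2 ∩ DF · AB = 153/4]
   → D = (13/2, -3)

D = (13/2, -3)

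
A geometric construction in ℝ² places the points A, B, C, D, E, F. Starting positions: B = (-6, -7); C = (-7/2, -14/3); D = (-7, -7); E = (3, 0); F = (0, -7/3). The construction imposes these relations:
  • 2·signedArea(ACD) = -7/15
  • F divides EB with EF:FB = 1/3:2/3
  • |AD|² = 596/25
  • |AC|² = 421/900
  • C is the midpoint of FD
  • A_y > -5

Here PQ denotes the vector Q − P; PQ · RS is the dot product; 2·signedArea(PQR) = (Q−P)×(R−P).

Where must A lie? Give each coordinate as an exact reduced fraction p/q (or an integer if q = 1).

A = (-3, -21/5)

1. A_x = -3  [line 7/3·x + -7/2·y + -77/10 = 0 ∩ |AD|² = 596/25]
2. A_y = -21/5  [line 7/3·x + -7/2·y + -77/10 = 0 ∩ |AD|² = 596/25]
   → A = (-3, -21/5)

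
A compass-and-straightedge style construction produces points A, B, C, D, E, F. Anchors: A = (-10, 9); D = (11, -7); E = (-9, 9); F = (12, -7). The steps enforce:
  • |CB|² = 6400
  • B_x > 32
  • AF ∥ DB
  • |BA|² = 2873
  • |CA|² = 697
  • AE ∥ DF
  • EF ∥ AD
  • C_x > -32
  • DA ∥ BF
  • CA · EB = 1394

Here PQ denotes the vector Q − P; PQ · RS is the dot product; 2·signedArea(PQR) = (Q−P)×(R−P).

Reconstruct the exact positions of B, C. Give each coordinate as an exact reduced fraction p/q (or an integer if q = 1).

B = (33, -23)
C = (-31, 25)

1. B_x = 33  [DA ∥ BF ∩ AF ∥ DB]
2. B_y = -23  [DA ∥ BF ∩ AF ∥ DB]
   → B = (33, -23)
3. C_x = -31  [line -42·x + 32·y + -2102 = 0 ∩ |CA|² = 697]
4. C_y = 25  [line -42·x + 32·y + -2102 = 0 ∩ |CA|² = 697]
   → C = (-31, 25)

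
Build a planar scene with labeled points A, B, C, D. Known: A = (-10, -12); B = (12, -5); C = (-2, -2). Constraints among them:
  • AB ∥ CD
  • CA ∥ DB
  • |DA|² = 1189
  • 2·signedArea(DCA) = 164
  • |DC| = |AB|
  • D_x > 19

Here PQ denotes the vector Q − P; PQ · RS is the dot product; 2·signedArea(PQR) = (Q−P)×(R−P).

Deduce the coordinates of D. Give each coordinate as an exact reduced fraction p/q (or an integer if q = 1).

1. D_x = 20  [CA ∥ DB ∩ AB ∥ CD]
2. D_y = 5  [CA ∥ DB ∩ AB ∥ CD]
   → D = (20, 5)

D = (20, 5)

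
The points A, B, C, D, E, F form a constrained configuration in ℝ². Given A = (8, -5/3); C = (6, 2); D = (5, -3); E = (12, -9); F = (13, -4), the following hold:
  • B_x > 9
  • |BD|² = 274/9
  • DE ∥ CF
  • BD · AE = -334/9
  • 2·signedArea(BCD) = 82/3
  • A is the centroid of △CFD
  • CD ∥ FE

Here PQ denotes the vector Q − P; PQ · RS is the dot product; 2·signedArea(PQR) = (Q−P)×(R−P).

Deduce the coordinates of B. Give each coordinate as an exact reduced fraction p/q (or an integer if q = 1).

1. B_x = 10  [BD · AE = -334/9 ∩ 2·signedArea(BCD) = 82/3]
2. B_y = -16/3  [BD · AE = -334/9 ∩ 2·signedArea(BCD) = 82/3]
   → B = (10, -16/3)

B = (10, -16/3)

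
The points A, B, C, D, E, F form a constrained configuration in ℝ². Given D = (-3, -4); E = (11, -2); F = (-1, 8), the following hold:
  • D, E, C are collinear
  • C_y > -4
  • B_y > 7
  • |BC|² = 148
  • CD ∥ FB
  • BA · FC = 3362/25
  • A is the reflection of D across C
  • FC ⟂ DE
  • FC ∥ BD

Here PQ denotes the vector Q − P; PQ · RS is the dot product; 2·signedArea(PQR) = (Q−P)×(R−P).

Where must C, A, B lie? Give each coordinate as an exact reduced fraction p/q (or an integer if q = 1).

A = (107/25, -74/25)
B = (-116/25, 187/25)
C = (16/25, -87/25)

1. C_x = 16/25  [D, E, C are collinear ∩ FC ⟂ DE]
2. C_y = -87/25  [D, E, C are collinear ∩ FC ⟂ DE]
   → C = (16/25, -87/25)
3. A_x = 107/25  [A is the reflection of D across C]
4. A_y = -74/25  [A is the reflection of D across C]
   → A = (107/25, -74/25)
5. B_x = -116/25  [FC ∥ BD ∩ CD ∥ FB]
6. B_y = 187/25  [FC ∥ BD ∩ CD ∥ FB]
   → B = (-116/25, 187/25)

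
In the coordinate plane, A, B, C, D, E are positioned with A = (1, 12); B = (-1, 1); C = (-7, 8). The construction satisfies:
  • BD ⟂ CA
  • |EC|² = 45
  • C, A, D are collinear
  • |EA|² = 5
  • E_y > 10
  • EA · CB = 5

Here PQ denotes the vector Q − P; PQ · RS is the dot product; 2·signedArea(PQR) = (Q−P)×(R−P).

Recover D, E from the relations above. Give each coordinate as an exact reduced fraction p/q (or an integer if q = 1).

1. D_x = -5  [C, A, D are collinear ∩ BD ⟂ CA]
2. D_y = 9  [C, A, D are collinear ∩ BD ⟂ CA]
   → D = (-5, 9)
3. E_x = -1  [line -6·x + 7·y + -83 = 0 ∩ |EC|² = 45]
4. E_y = 11  [line -6·x + 7·y + -83 = 0 ∩ |EC|² = 45]
   → E = (-1, 11)

D = (-5, 9)
E = (-1, 11)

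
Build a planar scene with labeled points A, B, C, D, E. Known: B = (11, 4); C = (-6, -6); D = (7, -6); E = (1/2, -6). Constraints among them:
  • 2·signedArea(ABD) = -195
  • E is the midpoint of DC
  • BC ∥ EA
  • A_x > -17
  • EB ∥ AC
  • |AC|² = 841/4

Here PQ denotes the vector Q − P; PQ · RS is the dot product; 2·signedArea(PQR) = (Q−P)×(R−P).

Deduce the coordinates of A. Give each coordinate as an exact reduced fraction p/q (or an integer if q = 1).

1. A_x = -33/2  [EB ∥ AC ∩ BC ∥ EA]
2. A_y = -16  [EB ∥ AC ∩ BC ∥ EA]
   → A = (-33/2, -16)

A = (-33/2, -16)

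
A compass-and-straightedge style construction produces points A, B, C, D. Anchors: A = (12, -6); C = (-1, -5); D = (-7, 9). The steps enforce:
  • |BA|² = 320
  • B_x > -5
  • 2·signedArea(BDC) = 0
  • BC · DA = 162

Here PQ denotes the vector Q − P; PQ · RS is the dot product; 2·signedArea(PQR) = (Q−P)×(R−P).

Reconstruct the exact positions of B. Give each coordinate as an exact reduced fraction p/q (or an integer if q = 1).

B = (-4, 2)

1. B_x = -4  [2·signedArea(BDC) = 0 ∩ BC · DA = 162]
2. B_y = 2  [2·signedArea(BDC) = 0 ∩ BC · DA = 162]
   → B = (-4, 2)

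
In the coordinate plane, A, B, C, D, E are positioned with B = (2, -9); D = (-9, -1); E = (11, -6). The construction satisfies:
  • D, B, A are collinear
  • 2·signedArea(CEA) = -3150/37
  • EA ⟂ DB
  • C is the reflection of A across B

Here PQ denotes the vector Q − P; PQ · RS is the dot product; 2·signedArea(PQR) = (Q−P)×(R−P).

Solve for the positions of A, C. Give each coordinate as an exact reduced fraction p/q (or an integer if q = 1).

A = (239/37, -453/37)
C = (-91/37, -213/37)

1. A_x = 239/37  [D, B, A are collinear ∩ EA ⟂ DB]
2. A_y = -453/37  [D, B, A are collinear ∩ EA ⟂ DB]
   → A = (239/37, -453/37)
3. C_x = -91/37  [C is the reflection of A across B]
4. C_y = -213/37  [C is the reflection of A across B]
   → C = (-91/37, -213/37)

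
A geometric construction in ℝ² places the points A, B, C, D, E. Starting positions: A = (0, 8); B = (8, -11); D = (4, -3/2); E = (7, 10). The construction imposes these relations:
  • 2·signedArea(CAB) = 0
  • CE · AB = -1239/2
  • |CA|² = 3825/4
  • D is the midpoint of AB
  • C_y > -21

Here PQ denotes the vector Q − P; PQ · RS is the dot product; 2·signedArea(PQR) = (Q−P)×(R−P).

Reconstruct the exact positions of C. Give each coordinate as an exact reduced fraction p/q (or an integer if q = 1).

C = (12, -41/2)

1. C_x = 12  [2·signedArea(CAB) = 0 ∩ CE · AB = -1239/2]
2. C_y = -41/2  [2·signedArea(CAB) = 0 ∩ CE · AB = -1239/2]
   → C = (12, -41/2)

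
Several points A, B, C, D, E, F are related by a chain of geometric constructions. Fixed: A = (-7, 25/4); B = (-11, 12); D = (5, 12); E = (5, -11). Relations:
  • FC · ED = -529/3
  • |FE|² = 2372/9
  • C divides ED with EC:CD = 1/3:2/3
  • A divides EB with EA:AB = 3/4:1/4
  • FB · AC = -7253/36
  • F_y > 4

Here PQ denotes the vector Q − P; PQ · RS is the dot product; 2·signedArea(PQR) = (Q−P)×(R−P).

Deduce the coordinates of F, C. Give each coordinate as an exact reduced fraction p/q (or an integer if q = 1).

1. C_x = 5  [C divides ED with EC:CD = 1/3:2/3]
2. C_y = -10/3  [C divides ED with EC:CD = 1/3:2/3]
   → C = (5, -10/3)
3. F_x = -1/3  [FB · AC = -7253/36 ∩ FC · ED = -529/3]
4. F_y = 13/3  [FB · AC = -7253/36 ∩ FC · ED = -529/3]
   → F = (-1/3, 13/3)

C = (5, -10/3)
F = (-1/3, 13/3)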